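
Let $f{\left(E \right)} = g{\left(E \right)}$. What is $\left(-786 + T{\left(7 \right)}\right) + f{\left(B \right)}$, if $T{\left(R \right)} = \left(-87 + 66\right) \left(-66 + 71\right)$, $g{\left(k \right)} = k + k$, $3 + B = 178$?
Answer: $-541$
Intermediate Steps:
$B = 175$ ($B = -3 + 178 = 175$)
$g{\left(k \right)} = 2 k$
$f{\left(E \right)} = 2 E$
$T{\left(R \right)} = -105$ ($T{\left(R \right)} = \left(-21\right) 5 = -105$)
$\left(-786 + T{\left(7 \right)}\right) + f{\left(B \right)} = \left(-786 - 105\right) + 2 \cdot 175 = -891 + 350 = -541$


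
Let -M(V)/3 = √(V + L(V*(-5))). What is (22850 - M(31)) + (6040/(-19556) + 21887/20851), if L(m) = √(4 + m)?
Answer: 2329416836683/101940539 + 3*√(31 + I*√151) ≈ 22868.0 + 3.2496*I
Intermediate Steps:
M(V) = -3*√(V + √(4 - 5*V)) (M(V) = -3*√(V + √(4 + V*(-5))) = -3*√(V + √(4 - 5*V)))
(22850 - M(31)) + (6040/(-19556) + 21887/20851) = (22850 - (-3)*√(31 + √(4 - 5*31))) + (6040/(-19556) + 21887/20851) = (22850 - (-3)*√(31 + √(4 - 155))) + (6040*(-1/19556) + 21887*(1/20851)) = (22850 - (-3)*√(31 + √(-151))) + (-1510/4889 + 21887/20851) = (22850 - (-3)*√(31 + I*√151)) + 75520533/101940539 = (22850 + 3*√(31 + I*√151)) + 75520533/101940539 = 2329416836683/101940539 + 3*√(31 + I*√151)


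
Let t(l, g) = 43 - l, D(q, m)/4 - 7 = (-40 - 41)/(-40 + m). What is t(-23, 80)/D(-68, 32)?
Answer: 132/137 ≈ 0.96350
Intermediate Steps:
D(q, m) = 28 - 324/(-40 + m) (D(q, m) = 28 + 4*((-40 - 41)/(-40 + m)) = 28 + 4*(-81/(-40 + m)) = 28 - 324/(-40 + m))
t(-23, 80)/D(-68, 32) = (43 - 1*(-23))/((4*(-361 + 7*32)/(-40 + 32))) = (43 + 23)/((4*(-361 + 224)/(-8))) = 66/((4*(-⅛)*(-137))) = 66/(137/2) = 66*(2/137) = 132/137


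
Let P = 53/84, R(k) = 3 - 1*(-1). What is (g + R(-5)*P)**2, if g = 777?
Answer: 267976900/441 ≈ 6.0766e+5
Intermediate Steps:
R(k) = 4 (R(k) = 3 + 1 = 4)
P = 53/84 (P = 53*(1/84) = 53/84 ≈ 0.63095)
(g + R(-5)*P)**2 = (777 + 4*(53/84))**2 = (777 + 53/21)**2 = (16370/21)**2 = 267976900/441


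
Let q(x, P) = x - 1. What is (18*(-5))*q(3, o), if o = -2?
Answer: -180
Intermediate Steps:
q(x, P) = -1 + x
(18*(-5))*q(3, o) = (18*(-5))*(-1 + 3) = -90*2 = -180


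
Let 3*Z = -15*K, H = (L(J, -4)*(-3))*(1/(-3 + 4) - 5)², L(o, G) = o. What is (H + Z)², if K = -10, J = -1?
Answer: 9604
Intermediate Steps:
H = 48 (H = (-1*(-3))*(1/(-3 + 4) - 5)² = 3*(1/1 - 5)² = 3*(1 - 5)² = 3*(-4)² = 3*16 = 48)
Z = 50 (Z = (-15*(-10))/3 = (⅓)*150 = 50)
(H + Z)² = (48 + 50)² = 98² = 9604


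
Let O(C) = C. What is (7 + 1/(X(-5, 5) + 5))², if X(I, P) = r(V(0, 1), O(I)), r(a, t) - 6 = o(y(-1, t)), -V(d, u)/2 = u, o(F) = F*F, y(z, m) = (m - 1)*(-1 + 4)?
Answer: 5503716/112225 ≈ 49.042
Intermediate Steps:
y(z, m) = -3 + 3*m (y(z, m) = (-1 + m)*3 = -3 + 3*m)
o(F) = F²
V(d, u) = -2*u
r(a, t) = 6 + (-3 + 3*t)²
X(I, P) = 6 + 9*(-1 + I)²
(7 + 1/(X(-5, 5) + 5))² = (7 + 1/((6 + 9*(-1 - 5)²) + 5))² = (7 + 1/((6 + 9*(-6)²) + 5))² = (7 + 1/((6 + 9*36) + 5))² = (7 + 1/((6 + 324) + 5))² = (7 + 1/(330 + 5))² = (7 + 1/335)² = (2346/335)² = 5503716/112225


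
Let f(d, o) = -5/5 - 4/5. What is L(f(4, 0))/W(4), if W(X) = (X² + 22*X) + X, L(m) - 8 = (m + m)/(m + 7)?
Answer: 95/1404 ≈ 0.067664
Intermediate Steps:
f(d, o) = -9/5 (f(d, o) = -5*⅕ - 4*⅕ = -1 - ⅘ = -9/5)
L(m) = 8 + 2*m/(7 + m) (L(m) = 8 + (m + m)/(m + 7) = 8 + (2*m)/(7 + m) = 8 + 2*m/(7 + m))
W(X) = X² + 23*X
L(f(4, 0))/W(4) = (2*(28 + 5*(-9/5))/(7 - 9/5))/((4*(23 + 4))) = (2*(28 - 9)/(26/5))/((4*27)) = (2*(5/26)*19)/108 = (95/13)*(1/108) = 95/1404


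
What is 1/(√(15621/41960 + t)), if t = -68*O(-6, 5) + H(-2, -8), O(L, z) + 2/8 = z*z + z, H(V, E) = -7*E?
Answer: -2*I*√865631642510/82519699 ≈ -0.02255*I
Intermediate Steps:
H(V, E) = -7*E
O(L, z) = -¼ + z + z² (O(L, z) = -¼ + (z*z + z) = -¼ + (z² + z) = -¼ + (z + z²) = -¼ + z + z²)
t = -1967 (t = -68*(-¼ + 5 + 5²) - 7*(-8) = -68*(-¼ + 5 + 25) + 56 = -68*119/4 + 56 = -2023 + 56 = -1967)
1/(√(15621/41960 + t)) = 1/(√(15621/41960 - 1967)) = 1/(√(-82519699/41960)) = 1/(I*√865631642510/20980) = -2*I*√865631642510/82519699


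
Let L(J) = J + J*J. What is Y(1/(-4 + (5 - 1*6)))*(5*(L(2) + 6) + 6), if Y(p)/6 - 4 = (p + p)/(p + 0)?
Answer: 2376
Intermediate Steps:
L(J) = J + J²
Y(p) = 36 (Y(p) = 24 + 6*((p + p)/(p + 0)) = 24 + 6*((2*p)/p) = 24 + 6*2 = 24 + 12 = 36)
Y(1/(-4 + (5 - 1*6)))*(5*(L(2) + 6) + 6) = 36*(5*(2*(1 + 2) + 6) + 6) = 36*(5*(2*3 + 6) + 6) = 36*(5*(6 + 6) + 6) = 36*(5*12 + 6) = 36*(60 + 6) = 36*66 = 2376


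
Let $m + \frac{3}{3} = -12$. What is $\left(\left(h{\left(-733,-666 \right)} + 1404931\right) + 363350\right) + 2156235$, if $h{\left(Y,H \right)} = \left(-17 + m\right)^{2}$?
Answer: $3925416$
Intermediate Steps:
$m = -13$ ($m = -1 - 12 = -13$)
$h{\left(Y,H \right)} = 900$ ($h{\left(Y,H \right)} = \left(-17 - 13\right)^{2} = \left(-30\right)^{2} = 900$)
$\left(\left(h{\left(-733,-666 \right)} + 1404931\right) + 363350\right) + 2156235 = \left(\left(900 + 1404931\right) + 363350\right) + 2156235 = \left(1405831 + 363350\right) + 2156235 = 1769181 + 2156235 = 3925416$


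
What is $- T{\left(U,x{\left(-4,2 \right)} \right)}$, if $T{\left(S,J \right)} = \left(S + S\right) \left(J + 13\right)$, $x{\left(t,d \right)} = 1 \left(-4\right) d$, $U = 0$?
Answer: $0$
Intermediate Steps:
$x{\left(t,d \right)} = - 4 d$
$T{\left(S,J \right)} = 2 S \left(13 + J\right)$
$- T{\left(U,x{\left(-4,2 \right)} \right)} = - 2 \cdot 0 \left(13 - 8\right) = - 2 \cdot 0 \cdot 5 = \left(-1\right) 0 = 0$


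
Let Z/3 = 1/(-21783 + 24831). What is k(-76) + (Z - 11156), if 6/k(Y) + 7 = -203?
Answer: -396708341/35560 ≈ -11156.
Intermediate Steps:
k(Y) = -1/35 (k(Y) = 6/(-7 - 203) = 6/(-210) = 6*(-1/210) = -1/35)
Z = 1/1016 (Z = 3/(-21783 + 24831) = 3/3048 = 3*(1/3048) = 1/1016 ≈ 0.00098425)
k(-76) + (Z - 11156) = -1/35 + (1/1016 - 11156) = -1/35 - 11334495/1016 = -396708341/35560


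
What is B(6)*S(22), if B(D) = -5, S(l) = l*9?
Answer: -990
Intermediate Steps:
S(l) = 9*l
B(6)*S(22) = -45*22 = -5*198 = -990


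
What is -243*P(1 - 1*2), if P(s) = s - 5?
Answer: 1458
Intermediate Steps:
P(s) = -5 + s
-243*P(1 - 1*2) = -243*(-5 + (1 - 1*2)) = -243*(-5 + (1 - 2)) = -243*(-5 - 1) = -243*(-6) = 1458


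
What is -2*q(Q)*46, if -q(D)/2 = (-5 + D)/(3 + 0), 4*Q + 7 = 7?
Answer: -920/3 ≈ -306.67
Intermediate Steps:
Q = 0 (Q = -7/4 + (¼)*7 = -7/4 + 7/4 = 0)
q(D) = 10/3 - 2*D/3 (q(D) = -2*(-5 + D)/(3 + 0) = -2*(-5 + D)/3 = -2*(-5/3 + D/3) = 10/3 - 2*D/3)
-2*q(Q)*46 = -2*(10/3 - ⅔*0)*46 = -2*(10/3 + 0)*46 = -2*10/3*46 = -20/3*46 = -920/3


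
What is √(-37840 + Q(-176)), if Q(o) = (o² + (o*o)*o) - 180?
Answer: 2*I*√1364705 ≈ 2336.4*I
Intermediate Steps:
Q(o) = -180 + o² + o³ (Q(o) = (o² + o²*o) - 180 = (o² + o³) - 180 = -180 + o² + o³)
√(-37840 + Q(-176)) = √(-37840 + (-180 + (-176)² + (-176)³)) = √(-37840 + (-180 + 30976 - 5451776)) = √(-37840 - 5420980) = √(-5458820) = 2*I*√1364705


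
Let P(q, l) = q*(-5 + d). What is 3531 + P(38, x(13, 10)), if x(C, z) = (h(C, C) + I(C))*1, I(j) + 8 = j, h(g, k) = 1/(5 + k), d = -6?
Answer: 3113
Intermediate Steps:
I(j) = -8 + j
x(C, z) = -8 + C + 1/(5 + C) (x(C, z) = (1/(5 + C) + (-8 + C))*1 = (-8 + C + 1/(5 + C))*1 = -8 + C + 1/(5 + C))
P(q, l) = -11*q (P(q, l) = q*(-5 - 6) = q*(-11) = -11*q)
3531 + P(38, x(13, 10)) = 3531 - 11*38 = 3531 - 418 = 3113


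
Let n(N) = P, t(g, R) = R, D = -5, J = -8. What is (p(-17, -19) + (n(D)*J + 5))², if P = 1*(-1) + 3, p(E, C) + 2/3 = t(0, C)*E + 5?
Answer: 900601/9 ≈ 1.0007e+5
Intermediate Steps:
p(E, C) = 13/3 + C*E (p(E, C) = -⅔ + (C*E + 5) = -⅔ + (5 + C*E) = 13/3 + C*E)
P = 2 (P = -1 + 3 = 2)
n(N) = 2
(p(-17, -19) + (n(D)*J + 5))² = ((13/3 - 19*(-17)) + (2*(-8) + 5))² = ((13/3 + 323) + (-16 + 5))² = (982/3 - 11)² = (949/3)² = 900601/9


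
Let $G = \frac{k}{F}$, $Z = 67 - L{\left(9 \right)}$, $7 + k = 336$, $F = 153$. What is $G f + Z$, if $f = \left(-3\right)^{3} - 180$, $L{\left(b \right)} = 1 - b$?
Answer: $- \frac{6292}{17} \approx -370.12$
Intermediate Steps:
$k = 329$ ($k = -7 + 336 = 329$)
$f = -207$ ($f = -27 - 180 = -207$)
$Z = 75$ ($Z = 67 - \left(1 - 9\right) = 67 - -8 = 67 + 8 = 75$)
$G = \frac{329}{153} \approx 2.1503$
$G f + Z = \frac{329}{153} \left(-207\right) + 75 = - \frac{7567}{17} + 75 = - \frac{6292}{17}$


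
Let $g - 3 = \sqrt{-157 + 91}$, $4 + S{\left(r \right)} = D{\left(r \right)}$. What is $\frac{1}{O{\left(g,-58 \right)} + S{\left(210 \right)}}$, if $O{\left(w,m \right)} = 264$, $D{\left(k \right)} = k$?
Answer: $\frac{1}{470} \approx 0.0021277$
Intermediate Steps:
$S{\left(r \right)} = -4 + r$
$g = 3 + i \sqrt{66}$ ($g = 3 + \sqrt{-157 + 91} = 3 + \sqrt{-66} = 3 + i \sqrt{66} \approx 3.0 + 8.124 i$)
$\frac{1}{O{\left(g,-58 \right)} + S{\left(210 \right)}} = \frac{1}{264 + \left(-4 + 210\right)} = \frac{1}{264 + 206} = \frac{1}{470}$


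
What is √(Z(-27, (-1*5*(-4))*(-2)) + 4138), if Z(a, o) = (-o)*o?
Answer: 3*√282 ≈ 50.379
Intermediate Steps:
Z(a, o) = -o²
√(Z(-27, (-1*5*(-4))*(-2)) + 4138) = √(-((-1*5*(-4))*(-2))² + 4138) = √(-(-5*(-4)*(-2))² + 4138) = √(-(20*(-2))² + 4138) = √(-1*(-40)² + 4138) = √(-1*1600 + 4138) = √(-1600 + 4138) = √2538 = 3*√282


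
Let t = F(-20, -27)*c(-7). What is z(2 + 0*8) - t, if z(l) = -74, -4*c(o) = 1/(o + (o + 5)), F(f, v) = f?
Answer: -661/9 ≈ -73.444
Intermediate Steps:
c(o) = -1/(4*(5 + 2*o)) (c(o) = -1/(4*(o + (o + 5))) = -1/(4*(o + (5 + o))) = -1/(4*(5 + 2*o)))
t = -5/9 (t = -(-20)/(20 + 8*(-7)) = -(-20)/(20 - 56) = -(-20)/(-36) = -(-20)*(-1)/36 = -20*1/36 = -5/9 ≈ -0.55556)
z(2 + 0*8) - t = -74 - 1*(-5/9) = -74 + 5/9 = -661/9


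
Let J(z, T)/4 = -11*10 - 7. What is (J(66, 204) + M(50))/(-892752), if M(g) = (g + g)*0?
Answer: 39/74396 ≈ 0.00052422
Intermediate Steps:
M(g) = 0 (M(g) = (2*g)*0 = 0)
J(z, T) = -468 (J(z, T) = 4*(-11*10 - 7) = 4*(-110 - 7) = 4*(-117) = -468)
(J(66, 204) + M(50))/(-892752) = (-468 + 0)/(-892752) = -468*(-1/892752) = 39/74396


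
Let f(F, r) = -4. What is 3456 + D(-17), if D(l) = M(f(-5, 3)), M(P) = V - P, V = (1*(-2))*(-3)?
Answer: 3466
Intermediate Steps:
V = 6 (V = -2*(-3) = 6)
M(P) = 6 - P
D(l) = 10 (D(l) = 6 - 1*(-4) = 6 + 4 = 10)
3456 + D(-17) = 3456 + 10 = 3466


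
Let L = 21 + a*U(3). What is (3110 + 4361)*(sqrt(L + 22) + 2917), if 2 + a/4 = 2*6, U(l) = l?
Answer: 21792907 + 7471*sqrt(163) ≈ 2.1888e+7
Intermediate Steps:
a = 40 (a = -8 + 4*(2*6) = -8 + 4*12 = -8 + 48 = 40)
L = 141 (L = 21 + 40*3 = 21 + 120 = 141)
(3110 + 4361)*(sqrt(L + 22) + 2917) = (3110 + 4361)*(sqrt(141 + 22) + 2917) = 7471*(sqrt(163) + 2917) = 7471*(2917 + sqrt(163)) = 21792907 + 7471*sqrt(163)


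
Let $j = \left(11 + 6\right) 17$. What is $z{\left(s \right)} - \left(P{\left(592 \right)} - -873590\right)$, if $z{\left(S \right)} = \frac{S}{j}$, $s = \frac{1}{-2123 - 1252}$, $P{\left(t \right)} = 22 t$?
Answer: $- \frac{864781130251}{975375} \approx -8.8661 \cdot 10^{5}$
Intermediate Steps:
$j = 289$ ($j = 17 \cdot 17 = 289$)
$s = - \frac{1}{3375}$ ($s = \frac{1}{-3375} = - \frac{1}{3375} \approx -0.0002963$)
$z{\left(S \right)} = \frac{S}{289}$
$z{\left(s \right)} - \left(P{\left(592 \right)} - -873590\right) = \frac{1}{289} \left(- \frac{1}{3375}\right) - \left(22 \cdot 592 - -873590\right) = - \frac{1}{975375} - \left(13024 + 873590\right) = - \frac{1}{975375} - 886614 = - \frac{864781130251}{975375}$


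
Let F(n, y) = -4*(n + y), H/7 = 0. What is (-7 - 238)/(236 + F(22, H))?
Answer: -245/148 ≈ -1.6554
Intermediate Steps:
H = 0 (H = 7*0 = 0)
F(n, y) = -4*n - 4*y
(-7 - 238)/(236 + F(22, H)) = (-7 - 238)/(236 + (-4*22 - 4*0)) = -245/(236 + (-88 + 0)) = -245/(236 - 88) = -245/148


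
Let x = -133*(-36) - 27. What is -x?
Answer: -4761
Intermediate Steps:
x = 4761 (x = 4788 - 27 = 4761)
-x = -1*4761 = -4761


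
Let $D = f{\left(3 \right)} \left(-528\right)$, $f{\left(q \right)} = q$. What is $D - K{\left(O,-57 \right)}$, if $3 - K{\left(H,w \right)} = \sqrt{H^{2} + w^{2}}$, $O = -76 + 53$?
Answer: $-1587 + \sqrt{3778} \approx -1525.5$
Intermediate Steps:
$O = -23$
$K{\left(H,w \right)} = 3 - \sqrt{H^{2} + w^{2}}$
$D = -1584$ ($D = 3 \left(-528\right) = -1584$)
$D - K{\left(O,-57 \right)} = -1584 - \left(3 - \sqrt{\left(-23\right)^{2} + \left(-57\right)^{2}}\right) = -1584 - \left(3 - \sqrt{529 + 3249}\right) = -1584 - \left(3 - \sqrt{3778}\right) = -1587 + \sqrt{3778}$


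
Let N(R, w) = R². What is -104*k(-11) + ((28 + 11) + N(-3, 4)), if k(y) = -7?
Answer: 776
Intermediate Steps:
-104*k(-11) + ((28 + 11) + N(-3, 4)) = -104*(-7) + ((28 + 11) + (-3)²) = 728 + (39 + 9) = 728 + 48 = 776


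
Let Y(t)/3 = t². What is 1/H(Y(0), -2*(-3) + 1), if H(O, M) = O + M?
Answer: ⅐ ≈ 0.14286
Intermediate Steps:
Y(t) = 3*t²
H(O, M) = M + O
1/H(Y(0), -2*(-3) + 1) = 1/((-2*(-3) + 1) + 3*0²) = 1/((6 + 1) + 3*0) = 1/(7 + 0) = 1/7 = ⅐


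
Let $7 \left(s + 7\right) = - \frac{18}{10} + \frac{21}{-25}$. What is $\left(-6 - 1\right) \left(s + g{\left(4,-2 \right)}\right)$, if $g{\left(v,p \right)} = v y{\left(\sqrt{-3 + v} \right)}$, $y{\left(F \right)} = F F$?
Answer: $\frac{591}{25} \approx 23.64$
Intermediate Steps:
$s = - \frac{1291}{175}$ ($s = -7 + \frac{- \frac{18}{10} + \frac{21}{-25}}{7} = -7 + \frac{\left(-18\right) \frac{1}{10} + 21 \left(- \frac{1}{25}\right)}{7} = -7 + \frac{- \frac{9}{5} - \frac{21}{25}}{7} = -7 + \frac{1}{7} \left(- \frac{66}{25}\right) = -7 - \frac{66}{175} = - \frac{1291}{175} \approx -7.3771$)
$y{\left(F \right)} = F^{2}$
$g{\left(v,p \right)} = v \left(-3 + v\right)$ ($g{\left(v,p \right)} = v \left(\sqrt{-3 + v}\right)^{2} = v \left(-3 + v\right)$)
$\left(-6 - 1\right) \left(s + g{\left(4,-2 \right)}\right) = \left(-6 - 1\right) \left(- \frac{1291}{175} + 4 \left(-3 + 4\right)\right) = \left(-6 - 1\right) \left(- \frac{1291}{175} + 4 \cdot 1\right) = - 7 \left(- \frac{1291}{175} + 4\right) = \left(-7\right) \left(- \frac{591}{175}\right) = \frac{591}{25}$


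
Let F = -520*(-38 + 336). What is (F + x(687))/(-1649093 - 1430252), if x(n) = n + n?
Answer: 153586/3079345 ≈ 0.049876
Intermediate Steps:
x(n) = 2*n
F = -154960 (F = -520*298 = -154960)
(F + x(687))/(-1649093 - 1430252) = (-154960 + 2*687)/(-1649093 - 1430252) = (-154960 + 1374)/(-3079345) = -153586*(-1/3079345) = 153586/3079345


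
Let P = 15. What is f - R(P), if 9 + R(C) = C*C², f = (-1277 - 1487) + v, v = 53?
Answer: -6077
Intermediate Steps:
f = -2711 (f = (-1277 - 1487) + 53 = -2764 + 53 = -2711)
R(C) = -9 + C³ (R(C) = -9 + C*C² = -9 + C³)
f - R(P) = -2711 - (-9 + 15³) = -2711 - (-9 + 3375) = -2711 - 1*3366 = -2711 - 3366 = -6077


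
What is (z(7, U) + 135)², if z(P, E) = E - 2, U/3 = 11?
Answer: 27556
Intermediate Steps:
U = 33 (U = 3*11 = 33)
z(P, E) = -2 + E
(z(7, U) + 135)² = ((-2 + 33) + 135)² = (31 + 135)² = 166² = 27556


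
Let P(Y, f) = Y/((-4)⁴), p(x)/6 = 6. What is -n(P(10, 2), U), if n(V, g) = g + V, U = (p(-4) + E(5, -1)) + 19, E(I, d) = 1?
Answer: -7173/128 ≈ -56.039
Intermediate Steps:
p(x) = 36 (p(x) = 6*6 = 36)
P(Y, f) = Y/256
U = 56 (U = (36 + 1) + 19 = 37 + 19 = 56)
n(V, g) = V + g
-n(P(10, 2), U) = -((1/256)*10 + 56) = -(5/128 + 56) = -1*7173/128 = -7173/128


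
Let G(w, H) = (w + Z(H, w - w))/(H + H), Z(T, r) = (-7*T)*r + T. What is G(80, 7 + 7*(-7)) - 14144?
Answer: -594067/42 ≈ -14144.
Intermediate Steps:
Z(T, r) = T - 7*T*r (Z(T, r) = -7*T*r + T = T - 7*T*r)
G(w, H) = (H + w)/(2*H) (G(w, H) = (w + H*(1 - 7*(w - w)))/(H + H) = (w + H*(1 - 7*0))/((2*H)) = (w + H*(1 + 0))*(1/(2*H)) = (w + H*1)*(1/(2*H)) = (w + H)*(1/(2*H)) = (H + w)*(1/(2*H)) = (H + w)/(2*H))
G(80, 7 + 7*(-7)) - 14144 = ((7 + 7*(-7)) + 80)/(2*(7 + 7*(-7))) - 14144 = ((7 - 49) + 80)/(2*(7 - 49)) - 14144 = (½)*(-42 + 80)/(-42) - 14144 = (½)*(-1/42)*38 - 14144 = -19/42 - 14144 = -594067/42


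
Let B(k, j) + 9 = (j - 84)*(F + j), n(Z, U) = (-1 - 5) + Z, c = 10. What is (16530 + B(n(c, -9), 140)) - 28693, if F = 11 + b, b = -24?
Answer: -5060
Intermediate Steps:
F = -13 (F = 11 - 24 = -13)
n(Z, U) = -6 + Z
B(k, j) = -9 + (-84 + j)*(-13 + j) (B(k, j) = -9 + (j - 84)*(-13 + j) = -9 + (-84 + j)*(-13 + j))
(16530 + B(n(c, -9), 140)) - 28693 = (16530 + (1083 + 140**2 - 97*140)) - 28693 = (16530 + (1083 + 19600 - 13580)) - 28693 = (16530 + 7103) - 28693 = 23633 - 28693 = -5060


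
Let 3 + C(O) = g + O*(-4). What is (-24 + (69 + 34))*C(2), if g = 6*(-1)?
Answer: -1343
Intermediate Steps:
g = -6
C(O) = -9 - 4*O (C(O) = -3 + (-6 + O*(-4)) = -3 + (-6 - 4*O) = -9 - 4*O)
(-24 + (69 + 34))*C(2) = (-24 + (69 + 34))*(-9 - 4*2) = (-24 + 103)*(-9 - 8) = 79*(-17) = -1343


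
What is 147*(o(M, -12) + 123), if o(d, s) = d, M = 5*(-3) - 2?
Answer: 15582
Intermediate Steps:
M = -17 (M = -15 - 2 = -17)
147*(o(M, -12) + 123) = 147*(-17 + 123) = 147*106 = 15582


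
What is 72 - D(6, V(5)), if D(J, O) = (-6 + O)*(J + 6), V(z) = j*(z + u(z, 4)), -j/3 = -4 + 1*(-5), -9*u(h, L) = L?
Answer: -1332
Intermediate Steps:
u(h, L) = -L/9
j = 27 (j = -3*(-4 + 1*(-5)) = -3*(-4 - 5) = -3*(-9) = 27)
V(z) = -12 + 27*z (V(z) = 27*(z - ⅑*4) = 27*(z - 4/9) = 27*(-4/9 + z) = -12 + 27*z)
D(J, O) = (-6 + O)*(6 + J)
72 - D(6, V(5)) = 72 - (-36 - 6*6 + 6*(-12 + 27*5) + 6*(-12 + 27*5)) = 72 - (-36 - 36 + 6*(-12 + 135) + 6*(-12 + 135)) = 72 - (-36 - 36 + 6*123 + 6*123) = 72 - (-36 - 36 + 738 + 738) = 72 - 1*1404 = 72 - 1404 = -1332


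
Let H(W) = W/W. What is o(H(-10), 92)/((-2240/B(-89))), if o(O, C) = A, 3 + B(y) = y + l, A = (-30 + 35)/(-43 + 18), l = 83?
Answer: -9/11200 ≈ -0.00080357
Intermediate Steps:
H(W) = 1
A = -⅕ (A = 5/(-25) = 5*(-1/25) = -⅕ ≈ -0.20000)
B(y) = 80 + y (B(y) = -3 + (y + 83) = -3 + (83 + y) = 80 + y)
o(O, C) = -⅕
o(H(-10), 92)/((-2240/B(-89))) = -1/(5*((-2240/(80 - 89)))) = -1/(5*((-2240/(-9)))) = -1/(5*((-2240*(-⅑)))) = -1/(5*2240/9) = -⅕*9/2240 = -9/11200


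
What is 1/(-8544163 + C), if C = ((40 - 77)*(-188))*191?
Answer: -1/7215567 ≈ -1.3859e-7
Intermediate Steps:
C = 1328596 (C = -37*(-188)*191 = 6956*191 = 1328596)
1/(-8544163 + C) = 1/(-8544163 + 1328596) = 1/(-7215567) = -1/7215567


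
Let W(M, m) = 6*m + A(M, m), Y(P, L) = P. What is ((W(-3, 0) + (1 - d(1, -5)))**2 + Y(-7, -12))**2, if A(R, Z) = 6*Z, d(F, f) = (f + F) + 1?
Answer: 81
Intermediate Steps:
d(F, f) = 1 + F + f (d(F, f) = (F + f) + 1 = 1 + F + f)
W(M, m) = 12*m (W(M, m) = 6*m + 6*m = 12*m)
((W(-3, 0) + (1 - d(1, -5)))**2 + Y(-7, -12))**2 = ((12*0 + (1 - (1 + 1 - 5)))**2 - 7)**2 = ((0 + (1 - 1*(-3)))**2 - 7)**2 = ((0 + (1 + 3))**2 - 7)**2 = ((0 + 4)**2 - 7)**2 = (4**2 - 7)**2 = (16 - 7)**2 = 9**2 = 81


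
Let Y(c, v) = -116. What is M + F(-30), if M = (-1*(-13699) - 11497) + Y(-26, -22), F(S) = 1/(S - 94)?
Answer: 258663/124 ≈ 2086.0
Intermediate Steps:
F(S) = 1/(-94 + S)
M = 2086 (M = (-1*(-13699) - 11497) - 116 = (13699 - 11497) - 116 = 2202 - 116 = 2086)
M + F(-30) = 2086 + 1/(-94 - 30) = 2086 + 1/(-124) = 2086 - 1/124 = 258663/124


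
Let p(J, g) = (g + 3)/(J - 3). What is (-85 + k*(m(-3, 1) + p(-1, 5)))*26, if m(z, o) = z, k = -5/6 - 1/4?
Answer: -12415/6 ≈ -2069.2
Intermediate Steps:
k = -13/12 (k = -5*⅙ - 1*¼ = -⅚ - ¼ = -13/12 ≈ -1.0833)
p(J, g) = (3 + g)/(-3 + J)
(-85 + k*(m(-3, 1) + p(-1, 5)))*26 = (-85 - 13*(-3 + (3 + 5)/(-3 - 1))/12)*26 = (-85 - 13*(-3 + 8/(-4))/12)*26 = (-85 - 13*(-3 - ¼*8)/12)*26 = (-85 - 13*(-3 - 2)/12)*26 = (-85 - 13/12*(-5))*26 = (-85 + 65/12)*26 = -955/12*26 = -12415/6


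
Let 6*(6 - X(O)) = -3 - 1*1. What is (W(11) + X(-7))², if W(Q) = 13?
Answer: 3481/9 ≈ 386.78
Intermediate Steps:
X(O) = 20/3 (X(O) = 6 - (-3 - 1*1)/6 = 6 - (-3 - 1)/6 = 6 - ⅙*(-4) = 6 + ⅔ = 20/3)
(W(11) + X(-7))² = (13 + 20/3)² = (59/3)² = 3481/9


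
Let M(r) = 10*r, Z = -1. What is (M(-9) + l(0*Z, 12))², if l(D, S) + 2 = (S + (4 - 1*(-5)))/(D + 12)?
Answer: 130321/16 ≈ 8145.1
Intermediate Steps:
l(D, S) = -2 + (9 + S)/(12 + D) (l(D, S) = -2 + (S + (4 - 1*(-5)))/(D + 12) = -2 + (S + (4 + 5))/(12 + D) = -2 + (S + 9)/(12 + D) = -2 + (9 + S)/(12 + D))
(M(-9) + l(0*Z, 12))² = (10*(-9) + (-15 + 12 - 0*(-1))/(12 + 0*(-1)))² = (-90 + (-15 + 12 - 2*0)/(12 + 0))² = (-90 + (-15 + 12 + 0)/12)² = (-90 + (1/12)*(-3))² = (-90 - ¼)² = (-361/4)² = 130321/16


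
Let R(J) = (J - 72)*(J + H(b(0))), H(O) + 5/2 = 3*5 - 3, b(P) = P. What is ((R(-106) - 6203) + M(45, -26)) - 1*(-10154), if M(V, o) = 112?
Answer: 21240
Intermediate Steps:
H(O) = 19/2 (H(O) = -5/2 + (3*5 - 3) = -5/2 + (15 - 3) = -5/2 + 12 = 19/2)
R(J) = (-72 + J)*(19/2 + J) (R(J) = (J - 72)*(J + 19/2) = (-72 + J)*(19/2 + J))
((R(-106) - 6203) + M(45, -26)) - 1*(-10154) = (((-684 + (-106)² - 125/2*(-106)) - 6203) + 112) - 1*(-10154) = (((-684 + 11236 + 6625) - 6203) + 112) + 10154 = ((17177 - 6203) + 112) + 10154 = (10974 + 112) + 10154 = 11086 + 10154 = 21240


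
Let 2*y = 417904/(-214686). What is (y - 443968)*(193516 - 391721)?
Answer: 9445848054107500/107343 ≈ 8.7997e+10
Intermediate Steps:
y = -104476/107343 (y = (417904/(-214686))/2 = (417904*(-1/214686))/2 = (½)*(-208952/107343) = -104476/107343 ≈ -0.97329)
(y - 443968)*(193516 - 391721) = (-104476/107343 - 443968)*(193516 - 391721) = -47656961500/107343*(-198205) = 9445848054107500/107343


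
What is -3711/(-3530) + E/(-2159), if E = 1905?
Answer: 10137/60010 ≈ 0.16892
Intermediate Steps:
-3711/(-3530) + E/(-2159) = -3711/(-3530) + 1905/(-2159) = -3711*(-1/3530) + 1905*(-1/2159) = 3711/3530 - 15/17 = 10137/60010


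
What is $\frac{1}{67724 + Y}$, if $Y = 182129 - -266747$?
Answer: $\frac{1}{516600} \approx 1.9357 \cdot 10^{-6}$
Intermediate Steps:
$Y = 448876$ ($Y = 182129 + 266747 = 448876$)
$\frac{1}{67724 + Y} = \frac{1}{67724 + 448876} = \frac{1}{516600}$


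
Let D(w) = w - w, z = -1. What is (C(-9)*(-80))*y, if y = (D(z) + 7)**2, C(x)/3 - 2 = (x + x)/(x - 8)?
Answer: -611520/17 ≈ -35972.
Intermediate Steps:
D(w) = 0
C(x) = 6 + 6*x/(-8 + x) (C(x) = 6 + 3*((x + x)/(x - 8)) = 6 + 3*((2*x)/(-8 + x)) = 6 + 3*(2*x/(-8 + x)) = 6 + 6*x/(-8 + x))
y = 49 (y = (0 + 7)**2 = 7**2 = 49)
(C(-9)*(-80))*y = ((12*(-4 - 9)/(-8 - 9))*(-80))*49 = ((12*(-13)/(-17))*(-80))*49 = ((12*(-1/17)*(-13))*(-80))*49 = ((156/17)*(-80))*49 = -12480/17*49 = -611520/17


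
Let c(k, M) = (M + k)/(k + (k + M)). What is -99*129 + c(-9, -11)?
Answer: -370339/29 ≈ -12770.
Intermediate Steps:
c(k, M) = (M + k)/(M + 2*k) (c(k, M) = (M + k)/(k + (M + k)) = (M + k)/(M + 2*k))
-99*129 + c(-9, -11) = -99*129 + (-11 - 9)/(-11 + 2*(-9)) = -12771 - 20/(-11 - 18) = -12771 - 20/(-29) = -12771 - 1/29*(-20) = -12771 + 20/29 = -370339/29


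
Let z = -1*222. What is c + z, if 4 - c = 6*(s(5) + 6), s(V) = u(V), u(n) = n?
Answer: -284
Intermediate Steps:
s(V) = V
z = -222
c = -62 (c = 4 - 6*(5 + 6) = 4 - 6*11 = 4 - 1*66 = 4 - 66 = -62)
c + z = -62 - 222 = -284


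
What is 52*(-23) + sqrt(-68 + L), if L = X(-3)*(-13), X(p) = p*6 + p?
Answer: -1196 + sqrt(205) ≈ -1181.7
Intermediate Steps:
X(p) = 7*p (X(p) = 6*p + p = 7*p)
L = 273 (L = (7*(-3))*(-13) = -21*(-13) = 273)
52*(-23) + sqrt(-68 + L) = 52*(-23) + sqrt(-68 + 273) = -1196 + sqrt(205)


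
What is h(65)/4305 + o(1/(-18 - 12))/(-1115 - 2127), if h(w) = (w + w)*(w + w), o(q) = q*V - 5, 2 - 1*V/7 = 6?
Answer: 54807307/13956810 ≈ 3.9269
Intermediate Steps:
V = -28 (V = 14 - 7*6 = 14 - 42 = -28)
o(q) = -5 - 28*q (o(q) = q*(-28) - 5 = -28*q - 5 = -5 - 28*q)
h(w) = 4*w² (h(w) = (2*w)*(2*w) = 4*w²)
h(65)/4305 + o(1/(-18 - 12))/(-1115 - 2127) = (4*65²)/4305 + (-5 - 28/(-18 - 12))/(-1115 - 2127) = (4*4225)*(1/4305) + (-5 - 28/(-30))/(-3242) = 16900*(1/4305) + (-5 - 28*(-1/30))*(-1/3242) = 3380/861 + (-5 + 14/15)*(-1/3242) = 3380/861 - 61/15*(-1/3242) = 3380/861 + 61/48630 = 54807307/13956810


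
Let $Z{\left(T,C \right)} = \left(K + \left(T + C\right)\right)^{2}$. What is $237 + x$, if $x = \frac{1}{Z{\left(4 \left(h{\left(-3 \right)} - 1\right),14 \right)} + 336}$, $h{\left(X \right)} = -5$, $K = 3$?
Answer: $\frac{91246}{385} \approx 237.0$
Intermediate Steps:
$Z{\left(T,C \right)} = \left(3 + C + T\right)^{2}$ ($Z{\left(T,C \right)} = \left(3 + \left(T + C\right)\right)^{2} = \left(3 + \left(C + T\right)\right)^{2} = \left(3 + C + T\right)^{2}$)
$x = \frac{1}{385}$ ($x = \frac{1}{\left(3 + 14 + 4 \left(-5 - 1\right)\right)^{2} + 336} = \frac{1}{\left(3 + 14 + 4 \left(-6\right)\right)^{2} + 336} = \frac{1}{\left(3 + 14 - 24\right)^{2} + 336} = \frac{1}{\left(-7\right)^{2} + 336} = \frac{1}{49 + 336} = \frac{1}{385} \approx 0.0025974$)
$237 + x = 237 + \frac{1}{385} = \frac{91246}{385}$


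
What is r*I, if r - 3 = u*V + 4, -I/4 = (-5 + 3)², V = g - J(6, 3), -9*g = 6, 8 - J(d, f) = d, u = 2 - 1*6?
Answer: -848/3 ≈ -282.67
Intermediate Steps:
u = -4 (u = 2 - 6 = -4)
J(d, f) = 8 - d
g = -⅔ (g = -⅑*6 = -⅔ ≈ -0.66667)
V = -8/3 (V = -⅔ - (8 - 1*6) = -⅔ - (8 - 6) = -⅔ - 1*2 = -⅔ - 2 = -8/3 ≈ -2.6667)
I = -16 (I = -4*(-5 + 3)² = -4*(-2)² = -4*4 = -16)
r = 53/3 (r = 3 + (-4*(-8/3) + 4) = 3 + (32/3 + 4) = 3 + 44/3 = 53/3 ≈ 17.667)
r*I = (53/3)*(-16) = -848/3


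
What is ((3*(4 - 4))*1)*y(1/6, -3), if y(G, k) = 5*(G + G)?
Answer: 0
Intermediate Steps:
y(G, k) = 10*G (y(G, k) = 5*(2*G) = 10*G)
((3*(4 - 4))*1)*y(1/6, -3) = ((3*(4 - 4))*1)*(10/6) = ((3*0)*1)*(10*(⅙)) = (0*1)*(5/3) = 0*(5/3) = 0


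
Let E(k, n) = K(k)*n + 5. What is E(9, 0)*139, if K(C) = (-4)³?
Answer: 695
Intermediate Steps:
K(C) = -64
E(k, n) = 5 - 64*n (E(k, n) = -64*n + 5 = 5 - 64*n)
E(9, 0)*139 = (5 - 64*0)*139 = (5 + 0)*139 = 5*139 = 695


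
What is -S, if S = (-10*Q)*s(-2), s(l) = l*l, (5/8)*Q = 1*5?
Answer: 320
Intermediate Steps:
Q = 8 (Q = 8*(1*5)/5 = (8/5)*5 = 8)
s(l) = l²
S = -320 (S = -10*8*(-2)² = -80*4 = -320)
-S = -1*(-320) = 320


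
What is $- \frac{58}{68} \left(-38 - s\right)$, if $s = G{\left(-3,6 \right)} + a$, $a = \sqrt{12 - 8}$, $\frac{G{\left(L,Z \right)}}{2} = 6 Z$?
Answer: $\frac{1624}{17} \approx 95.529$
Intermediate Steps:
$G{\left(L,Z \right)} = 12 Z$ ($G{\left(L,Z \right)} = 2 \cdot 6 Z = 12 Z$)
$a = 2$ ($a = \sqrt{4} = 2$)
$s = 74$ ($s = 12 \cdot 6 + 2 = 72 + 2 = 74$)
$- \frac{58}{68} \left(-38 - s\right) = - \frac{58}{68} \left(-38 - 74\right) = \left(-58\right) \frac{1}{68} \left(-38 - 74\right) = \left(- \frac{29}{34}\right) \left(-112\right) = \frac{1624}{17}$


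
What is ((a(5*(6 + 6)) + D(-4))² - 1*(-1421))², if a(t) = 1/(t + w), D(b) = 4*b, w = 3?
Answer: 44275689384004/15752961 ≈ 2.8106e+6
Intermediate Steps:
a(t) = 1/(3 + t) (a(t) = 1/(t + 3) = 1/(3 + t))
((a(5*(6 + 6)) + D(-4))² - 1*(-1421))² = ((1/(3 + 5*(6 + 6)) + 4*(-4))² - 1*(-1421))² = ((1/(3 + 5*12) - 16)² + 1421)² = ((1/(3 + 60) - 16)² + 1421)² = ((1/63 - 16)² + 1421)² = ((-1007/63)² + 1421)² = (1014049/3969 + 1421)² = (6653998/3969)² = 44275689384004/15752961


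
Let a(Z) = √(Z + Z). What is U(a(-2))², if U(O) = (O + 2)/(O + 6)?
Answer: 3/25 + 4*I/25 ≈ 0.12 + 0.16*I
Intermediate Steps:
a(Z) = √2*√Z (a(Z) = √(2*Z) = √2*√Z)
U(O) = (2 + O)/(6 + O)
U(a(-2))² = ((2 + √2*√(-2))/(6 + √2*√(-2)))² = ((2 + √2*(I*√2))/(6 + √2*(I*√2)))² = ((2 + 2*I)/(6 + 2*I))² = (((6 - 2*I)/40)*(2 + 2*I))² = ((2 + 2*I)*(6 - 2*I)/40)² = (2 + 2*I)²*(6 - 2*I)²/1600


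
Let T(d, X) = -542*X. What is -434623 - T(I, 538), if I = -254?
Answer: -143027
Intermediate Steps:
-434623 - T(I, 538) = -434623 - (-542)*538 = -434623 - 1*(-291596) = -434623 + 291596 = -143027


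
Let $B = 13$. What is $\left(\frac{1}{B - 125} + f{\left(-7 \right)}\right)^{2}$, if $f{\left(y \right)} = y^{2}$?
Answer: $\frac{30107169}{12544} \approx 2400.1$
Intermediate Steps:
$\left(\frac{1}{B - 125} + f{\left(-7 \right)}\right)^{2} = \left(\frac{1}{13 - 125} + \left(-7\right)^{2}\right)^{2} = \left(\frac{1}{-112} + 49\right)^{2} = \left(- \frac{1}{112} + 49\right)^{2} = \left(\frac{5487}{112}\right)^{2} = \frac{30107169}{12544}$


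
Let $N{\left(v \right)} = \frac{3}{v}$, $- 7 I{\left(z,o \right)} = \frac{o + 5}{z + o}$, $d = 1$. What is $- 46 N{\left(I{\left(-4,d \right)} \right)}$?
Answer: $-483$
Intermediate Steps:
$I{\left(z,o \right)} = - \frac{5 + o}{7 \left(o + z\right)}$ ($I{\left(z,o \right)} = - \frac{\left(o + 5\right) \frac{1}{z + o}}{7} = - \frac{\left(5 + o\right) \frac{1}{o + z}}{7} = - \frac{\frac{1}{o + z} \left(5 + o\right)}{7} = - \frac{5 + o}{7 \left(o + z\right)}$)
$- 46 N{\left(I{\left(-4,d \right)} \right)} = - 46 \frac{3}{\frac{1}{7} \frac{1}{1 - 4} \left(-5 - 1\right)} = - 46 \frac{3}{\frac{1}{7} \frac{1}{-3} \left(-5 - 1\right)} = - 46 \frac{3}{\frac{1}{7} \left(- \frac{1}{3}\right) \left(-6\right)} = - 46 \frac{3}{\frac{2}{7}} = - 46 \cdot 3 \cdot \frac{7}{2} = \left(-46\right) \frac{21}{2} = -483$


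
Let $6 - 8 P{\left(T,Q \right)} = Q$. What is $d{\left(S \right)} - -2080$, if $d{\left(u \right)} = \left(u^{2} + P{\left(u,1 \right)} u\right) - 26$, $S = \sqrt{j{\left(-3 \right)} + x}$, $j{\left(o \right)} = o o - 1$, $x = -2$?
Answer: $2060 + \frac{5 \sqrt{6}}{8} \approx 2061.5$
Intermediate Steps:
$P{\left(T,Q \right)} = \frac{3}{4} - \frac{Q}{8}$
$j{\left(o \right)} = -1 + o^{2}$ ($j{\left(o \right)} = o^{2} - 1 = -1 + o^{2}$)
$S = \sqrt{6}$ ($S = \sqrt{\left(-1 + \left(-3\right)^{2}\right) - 2} = \sqrt{\left(-1 + 9\right) - 2} = \sqrt{8 - 2} = \sqrt{6} \approx 2.4495$)
$d{\left(u \right)} = -26 + u^{2} + \frac{5 u}{8}$ ($d{\left(u \right)} = \left(u^{2} + \left(\frac{3}{4} - \frac{1}{8}\right) u\right) - 26 = \left(u^{2} + \frac{5 u}{8}\right) - 26 = -26 + u^{2} + \frac{5 u}{8}$)
$d{\left(S \right)} - -2080 = \left(-26 + \left(\sqrt{6}\right)^{2} + \frac{5 \sqrt{6}}{8}\right) - -2080 = \left(-26 + 6 + \frac{5 \sqrt{6}}{8}\right) + 2080 = \left(-20 + \frac{5 \sqrt{6}}{8}\right) + 2080 = 2060 + \frac{5 \sqrt{6}}{8}$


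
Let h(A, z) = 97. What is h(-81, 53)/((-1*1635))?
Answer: -97/1635 ≈ -0.059327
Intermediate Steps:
h(-81, 53)/((-1*1635)) = 97/((-1*1635)) = 97/(-1635) = 97*(-1/1635) = -97/1635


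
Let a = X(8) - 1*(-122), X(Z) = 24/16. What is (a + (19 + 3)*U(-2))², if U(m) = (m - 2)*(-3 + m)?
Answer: 1270129/4 ≈ 3.1753e+5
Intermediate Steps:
U(m) = (-3 + m)*(-2 + m) (U(m) = (-2 + m)*(-3 + m) = (-3 + m)*(-2 + m))
X(Z) = 3/2 (X(Z) = 24*(1/16) = 3/2)
a = 247/2 (a = 3/2 - 1*(-122) = 3/2 + 122 = 247/2 ≈ 123.50)
(a + (19 + 3)*U(-2))² = (247/2 + (19 + 3)*(6 + (-2)² - 5*(-2)))² = (247/2 + 22*(6 + 4 + 10))² = (247/2 + 22*20)² = (247/2 + 440)² = (1127/2)² = 1270129/4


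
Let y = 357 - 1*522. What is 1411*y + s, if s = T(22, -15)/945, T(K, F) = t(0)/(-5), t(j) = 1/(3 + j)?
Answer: -3300152626/14175 ≈ -2.3282e+5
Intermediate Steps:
y = -165 (y = 357 - 522 = -165)
T(K, F) = -1/15 (T(K, F) = 1/((3 + 0)*(-5)) = -1/5/3 = (1/3)*(-1/5) = -1/15)
s = -1/14175 (s = -1/15/945 = -1/15*1/945 = -1/14175 ≈ -7.0547e-5)
1411*y + s = 1411*(-165) - 1/14175 = -232815 - 1/14175 = -3300152626/14175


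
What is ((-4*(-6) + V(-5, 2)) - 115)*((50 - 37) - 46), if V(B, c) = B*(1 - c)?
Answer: 2838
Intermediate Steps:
((-4*(-6) + V(-5, 2)) - 115)*((50 - 37) - 46) = ((-4*(-6) - 5*(1 - 1*2)) - 115)*((50 - 37) - 46) = ((24 - 5*(1 - 2)) - 115)*(13 - 46) = ((24 - 5*(-1)) - 115)*(-33) = ((24 + 5) - 115)*(-33) = (29 - 115)*(-33) = -86*(-33) = 2838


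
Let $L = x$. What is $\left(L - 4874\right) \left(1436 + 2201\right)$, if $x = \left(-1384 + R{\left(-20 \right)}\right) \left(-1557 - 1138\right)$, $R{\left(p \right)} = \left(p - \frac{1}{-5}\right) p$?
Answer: $9666367682$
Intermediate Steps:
$R{\left(p \right)} = p \left(\frac{1}{5} + p\right)$ ($R{\left(p \right)} = \left(p - - \frac{1}{5}\right) p = \left(p + \frac{1}{5}\right) p = \left(\frac{1}{5} + p\right) p = p \left(\frac{1}{5} + p\right)$)
$x = 2662660$ ($x = \left(-1384 - 20 \left(\frac{1}{5} - 20\right)\right) \left(-1557 - 1138\right) = \left(-1384 - -396\right) \left(-2695\right) = \left(-1384 + 396\right) \left(-2695\right) = \left(-988\right) \left(-2695\right) = 2662660$)
$L = 2662660$
$\left(L - 4874\right) \left(1436 + 2201\right) = \left(2662660 - 4874\right) \left(1436 + 2201\right) = 2657786 \cdot 3637 = 9666367682$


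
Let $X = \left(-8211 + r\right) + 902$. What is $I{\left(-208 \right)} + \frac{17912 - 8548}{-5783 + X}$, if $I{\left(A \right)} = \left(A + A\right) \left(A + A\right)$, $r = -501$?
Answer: $\frac{2352340844}{13593} \approx 1.7306 \cdot 10^{5}$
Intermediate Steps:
$I{\left(A \right)} = 4 A^{2}$ ($I{\left(A \right)} = 2 A 2 A = 4 A^{2}$)
$X = -7810$ ($X = \left(-8211 - 501\right) + 902 = -8712 + 902 = -7810$)
$I{\left(-208 \right)} + \frac{17912 - 8548}{-5783 + X} = 4 \left(-208\right)^{2} + \frac{17912 - 8548}{-5783 - 7810} = 4 \cdot 43264 + \frac{9364}{-13593} = 173056 + 9364 \left(- \frac{1}{13593}\right) = 173056 - \frac{9364}{13593} = \frac{2352340844}{13593}$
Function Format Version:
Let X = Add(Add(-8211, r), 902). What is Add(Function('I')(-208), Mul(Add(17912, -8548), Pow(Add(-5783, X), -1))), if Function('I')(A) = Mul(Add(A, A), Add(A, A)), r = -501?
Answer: Rational(2352340844, 13593) ≈ 1.7306e+5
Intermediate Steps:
Function('I')(A) = Mul(4, Pow(A, 2)) (Function('I')(A) = Mul(Mul(2, A), Mul(2, A)) = Mul(4, Pow(A, 2)))
X = -7810 (X = Add(Add(-8211, -501), 902) = Add(-8712, 902) = -7810)
Add(Function('I')(-208), Mul(Add(17912, -8548), Pow(Add(-5783, X), -1))) = Add(Mul(4, Pow(-208, 2)), Mul(Add(17912, -8548), Pow(Add(-5783, -7810), -1))) = Add(Mul(4, 43264), Mul(9364, Pow(-13593, -1))) = Add(173056, Mul(9364, Rational(-1, 13593))) = Add(173056, Rational(-9364, 13593)) = Rational(2352340844, 13593)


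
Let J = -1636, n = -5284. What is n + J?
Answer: -6920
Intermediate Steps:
n + J = -5284 - 1636 = -6920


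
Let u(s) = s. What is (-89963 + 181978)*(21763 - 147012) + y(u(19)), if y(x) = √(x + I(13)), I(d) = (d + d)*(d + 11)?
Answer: -11524786735 + √643 ≈ -1.1525e+10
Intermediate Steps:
I(d) = 2*d*(11 + d) (I(d) = (2*d)*(11 + d) = 2*d*(11 + d))
y(x) = √(624 + x) (y(x) = √(x + 2*13*(11 + 13)) = √(x + 2*13*24) = √(x + 624) = √(624 + x))
(-89963 + 181978)*(21763 - 147012) + y(u(19)) = (-89963 + 181978)*(21763 - 147012) + √(624 + 19) = 92015*(-125249) + √643 = -11524786735 + √643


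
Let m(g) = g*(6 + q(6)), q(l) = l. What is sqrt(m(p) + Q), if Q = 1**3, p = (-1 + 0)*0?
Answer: 1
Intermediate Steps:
p = 0 (p = -1*0 = 0)
m(g) = 12*g (m(g) = g*(6 + 6) = g*12 = 12*g)
Q = 1
sqrt(m(p) + Q) = sqrt(12*0 + 1) = sqrt(0 + 1) = sqrt(1) = 1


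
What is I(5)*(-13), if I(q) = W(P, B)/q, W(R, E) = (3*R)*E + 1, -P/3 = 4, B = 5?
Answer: 2327/5 ≈ 465.40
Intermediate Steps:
P = -12 (P = -3*4 = -12)
W(R, E) = 1 + 3*E*R (W(R, E) = 3*E*R + 1 = 1 + 3*E*R)
I(q) = -179/q (I(q) = (1 + 3*5*(-12))/q = (1 - 180)/q = -179/q)
I(5)*(-13) = -179/5*(-13) = 2327/5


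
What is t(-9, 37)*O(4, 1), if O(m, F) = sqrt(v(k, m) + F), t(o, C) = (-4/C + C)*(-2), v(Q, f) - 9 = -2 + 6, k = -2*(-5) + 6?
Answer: -2730*sqrt(14)/37 ≈ -276.07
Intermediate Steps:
k = 16 (k = 10 + 6 = 16)
v(Q, f) = 13 (v(Q, f) = 9 + (-2 + 6) = 9 + 4 = 13)
t(o, C) = -2*C + 8/C (t(o, C) = (C - 4/C)*(-2) = -2*C + 8/C)
O(m, F) = sqrt(13 + F)
t(-9, 37)*O(4, 1) = (-2*37 + 8/37)*sqrt(13 + 1) = (-74 + 8*(1/37))*sqrt(14) = (-74 + 8/37)*sqrt(14) = -2730*sqrt(14)/37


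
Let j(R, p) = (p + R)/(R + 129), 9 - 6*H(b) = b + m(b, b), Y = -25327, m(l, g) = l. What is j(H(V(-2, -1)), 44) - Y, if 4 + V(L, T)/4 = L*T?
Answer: 1190386/47 ≈ 25327.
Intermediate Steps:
V(L, T) = -16 + 4*L*T (V(L, T) = -16 + 4*(L*T) = -16 + 4*L*T)
H(b) = 3/2 - b/3 (H(b) = 3/2 - (b + b)/6 = 3/2 - b/3)
j(R, p) = (R + p)/(129 + R)
j(H(V(-2, -1)), 44) - Y = ((3/2 - (-16 + 4*(-2)*(-1))/3) + 44)/(129 + (3/2 - (-16 + 4*(-2)*(-1))/3)) - 1*(-25327) = ((3/2 - (-16 + 8)/3) + 44)/(129 + (3/2 - (-16 + 8)/3)) + 25327 = ((3/2 - ⅓*(-8)) + 44)/(129 + (3/2 - ⅓*(-8))) + 25327 = ((3/2 + 8/3) + 44)/(129 + (3/2 + 8/3)) + 25327 = (25/6 + 44)/(129 + 25/6) + 25327 = (289/6)/(799/6) + 25327 = (6/799)*(289/6) + 25327 = 17/47 + 25327 = 1190386/47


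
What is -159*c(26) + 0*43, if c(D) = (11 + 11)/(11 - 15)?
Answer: 1749/2 ≈ 874.50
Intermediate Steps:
c(D) = -11/2 (c(D) = 22/(-4) = 22*(-1/4) = -11/2)
-159*c(26) + 0*43 = -159*(-11/2) + 0*43 = 1749/2 + 0 = 1749/2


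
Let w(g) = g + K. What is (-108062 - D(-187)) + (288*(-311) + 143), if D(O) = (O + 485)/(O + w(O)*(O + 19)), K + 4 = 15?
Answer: -5802365845/29381 ≈ -1.9749e+5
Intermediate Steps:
K = 11 (K = -4 + 15 = 11)
w(g) = 11 + g (w(g) = g + 11 = 11 + g)
D(O) = (485 + O)/(O + (11 + O)*(19 + O)) (D(O) = (O + 485)/(O + (11 + O)*(O + 19)) = (485 + O)/(O + (11 + O)*(19 + O)))
(-108062 - D(-187)) + (288*(-311) + 143) = (-108062 - (485 - 187)/(209 + (-187)² + 31*(-187))) + (288*(-311) + 143) = (-108062 - 298/(209 + 34969 - 5797)) + (-89568 + 143) = (-108062 - 298/29381) - 89425 = -3174969920/29381 - 89425 = -5802365845/29381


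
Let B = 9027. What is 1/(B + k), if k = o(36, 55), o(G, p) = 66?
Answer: 1/9093 ≈ 0.00010997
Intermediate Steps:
k = 66
1/(B + k) = 1/(9027 + 66) = 1/9093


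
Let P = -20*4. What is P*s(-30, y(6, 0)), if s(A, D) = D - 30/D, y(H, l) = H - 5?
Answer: 2320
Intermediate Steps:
P = -80
y(H, l) = -5 + H
P*s(-30, y(6, 0)) = -80*((-5 + 6) - 30/(-5 + 6)) = -80*(1 - 30/1) = -80*(1 - 30*1) = -80*(1 - 30) = -80*(-29) = 2320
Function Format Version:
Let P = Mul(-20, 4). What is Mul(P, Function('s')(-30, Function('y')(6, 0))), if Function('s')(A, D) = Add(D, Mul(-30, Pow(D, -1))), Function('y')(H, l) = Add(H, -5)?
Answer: 2320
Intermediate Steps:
P = -80
Function('y')(H, l) = Add(-5, H)
Mul(P, Function('s')(-30, Function('y')(6, 0))) = Mul(-80, Add(Add(-5, 6), Mul(-30, Pow(Add(-5, 6), -1)))) = Mul(-80, Add(1, Mul(-30, Pow(1, -1)))) = Mul(-80, Add(1, Mul(-30, 1))) = Mul(-80, Add(1, -30)) = Mul(-80, -29) = 2320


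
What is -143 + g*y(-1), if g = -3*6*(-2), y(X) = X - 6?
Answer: -395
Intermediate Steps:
y(X) = -6 + X
g = 36 (g = -18*(-2) = 36)
-143 + g*y(-1) = -143 + 36*(-6 - 1) = -143 + 36*(-7) = -143 - 252 = -395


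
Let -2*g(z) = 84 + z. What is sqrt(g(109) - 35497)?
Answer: I*sqrt(142374)/2 ≈ 188.66*I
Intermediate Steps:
g(z) = -42 - z/2 (g(z) = -(84 + z)/2 = -42 - z/2)
sqrt(g(109) - 35497) = sqrt((-42 - 1/2*109) - 35497) = sqrt((-42 - 109/2) - 35497) = sqrt(-193/2 - 35497) = sqrt(-71187/2) = I*sqrt(142374)/2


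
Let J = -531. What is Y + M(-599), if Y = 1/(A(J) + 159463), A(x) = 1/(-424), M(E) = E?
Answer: -40499773865/67612311 ≈ -599.00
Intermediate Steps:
A(x) = -1/424
Y = 424/67612311 (Y = 1/(-1/424 + 159463) = 1/(67612311/424) = 424/67612311 ≈ 6.2710e-6)
Y + M(-599) = 424/67612311 - 599 = -40499773865/67612311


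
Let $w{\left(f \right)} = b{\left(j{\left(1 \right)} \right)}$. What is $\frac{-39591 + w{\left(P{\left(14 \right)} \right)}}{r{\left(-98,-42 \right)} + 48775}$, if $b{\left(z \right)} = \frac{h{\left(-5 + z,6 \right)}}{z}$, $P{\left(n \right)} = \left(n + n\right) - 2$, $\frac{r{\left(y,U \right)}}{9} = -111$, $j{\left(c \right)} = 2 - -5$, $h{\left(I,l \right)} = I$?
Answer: $- \frac{277135}{334432} \approx -0.82867$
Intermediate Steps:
$j{\left(c \right)} = 7$ ($j{\left(c \right)} = 2 + 5 = 7$)
$r{\left(y,U \right)} = -999$ ($r{\left(y,U \right)} = 9 \left(-111\right) = -999$)
$P{\left(n \right)} = -2 + 2 n$ ($P{\left(n \right)} = 2 n - 2 = -2 + 2 n$)
$b{\left(z \right)} = \frac{-5 + z}{z}$
$w{\left(f \right)} = \frac{2}{7}$ ($w{\left(f \right)} = \frac{-5 + 7}{7} = \frac{1}{7} \cdot 2 = \frac{2}{7}$)
$\frac{-39591 + w{\left(P{\left(14 \right)} \right)}}{r{\left(-98,-42 \right)} + 48775} = \frac{-39591 + \frac{2}{7}}{-999 + 48775} = - \frac{277135}{7 \cdot 47776} = \left(- \frac{277135}{7}\right) \frac{1}{47776} = - \frac{277135}{334432}$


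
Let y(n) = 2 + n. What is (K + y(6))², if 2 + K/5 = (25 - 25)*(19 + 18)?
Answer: 4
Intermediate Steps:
K = -10 (K = -10 + 5*((25 - 25)*(19 + 18)) = -10 + 5*(0*37) = -10 + 5*0 = -10 + 0 = -10)
(K + y(6))² = (-10 + (2 + 6))² = (-10 + 8)² = (-2)² = 4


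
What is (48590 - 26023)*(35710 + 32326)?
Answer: 1535368412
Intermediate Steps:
(48590 - 26023)*(35710 + 32326) = 22567*68036 = 1535368412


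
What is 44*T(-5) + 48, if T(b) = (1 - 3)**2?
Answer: 224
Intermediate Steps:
T(b) = 4 (T(b) = (-2)**2 = 4)
44*T(-5) + 48 = 44*4 + 48 = 176 + 48 = 224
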